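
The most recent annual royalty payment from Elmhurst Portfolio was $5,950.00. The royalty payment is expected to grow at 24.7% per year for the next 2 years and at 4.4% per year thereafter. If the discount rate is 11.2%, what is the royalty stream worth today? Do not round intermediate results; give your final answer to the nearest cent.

$129031.42

D_1 = 7419.65000
D_2 = 9252.30355
Terminal value at year 2: TV = D_2×(1+g_2)/(r−g_2) = 9659.40491/0.068 = 142050.07215
P_0 = D_1/(1+r)^1 + D_2/(1+r)^2 + TV/(1+r)^2
    = 6672.34712 + 7482.38926 + 114876.68223 = 129031.41862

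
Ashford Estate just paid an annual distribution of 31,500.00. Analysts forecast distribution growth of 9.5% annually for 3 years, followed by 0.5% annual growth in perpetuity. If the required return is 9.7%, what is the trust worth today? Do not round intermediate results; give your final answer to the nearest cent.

D_1 = 34492.50000
D_2 = 37769.28750
D_3 = 41357.36981
Terminal value at year 3: TV = D_3×(1+g_2)/(r−g_2) = 41564.15666/0.092 = 451784.31154
P_0 = D_1/(1+r)^1 + D_2/(1+r)^2 + D_3/(1+r)^3 + TV/(1+r)^3
    = 31442.57065 + 31385.24600 + 31328.02586 + 342224.63030 = 436380.47280

436380.47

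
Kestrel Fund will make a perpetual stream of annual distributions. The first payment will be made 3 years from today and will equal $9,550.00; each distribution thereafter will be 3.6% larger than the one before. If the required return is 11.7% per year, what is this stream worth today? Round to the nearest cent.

Value at end of year 2: C₁ / (r − g) = $9,550.00 / (0.117 − 0.036) = $117,901.2346
Discount to today: PV = $117,901.2346 / (1 + 0.117)^2 = $117,901.2346 / 1.247689 = $94,495.69

$94495.69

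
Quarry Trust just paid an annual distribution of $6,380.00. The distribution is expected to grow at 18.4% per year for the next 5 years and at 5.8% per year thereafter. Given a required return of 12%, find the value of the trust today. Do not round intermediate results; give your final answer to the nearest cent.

$181545.29

D_1 = 7553.92000
D_2 = 8943.84128
D_3 = 10589.50808
D_4 = 12537.97756
D_5 = 14844.96543
Terminal value at year 5: TV = D_5×(1+g_2)/(r−g_2) = 15705.97343/0.062 = 253322.15206
P_0 = D_1/(1+r)^1 + D_2/(1+r)^2 + D_3/(1+r)^3 + D_4/(1+r)^4 + D_5/(1+r)^5 + TV/(1+r)^5
    = 6744.57143 + 7129.97551 + 7537.40268 + 7968.11141 + 8423.43206 + 143741.79223 = 181545.28531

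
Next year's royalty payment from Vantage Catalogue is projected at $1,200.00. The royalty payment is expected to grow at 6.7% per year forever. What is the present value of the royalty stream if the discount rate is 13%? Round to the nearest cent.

Growing perpetuity: P = D₁ / (r − g) = $1,200.0000 / (0.13 − 0.067) = $19,047.62

$19047.62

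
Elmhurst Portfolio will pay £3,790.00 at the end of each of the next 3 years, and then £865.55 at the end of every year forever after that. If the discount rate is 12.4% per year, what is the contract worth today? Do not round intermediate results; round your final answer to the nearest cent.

£13956.28

PV of 3-year annuity: £3,790.00 × [1 − (1+0.124)^−3] / 0.124 = 9040.73381
Perpetuity value at year 3: £865.55 / 0.124 = 6980.24194
PV of perpetuity: 6980.24194 / (1+0.124)^3 = 4915.54348
Total PV = 9040.73381 + 4915.54348 = 13956.27729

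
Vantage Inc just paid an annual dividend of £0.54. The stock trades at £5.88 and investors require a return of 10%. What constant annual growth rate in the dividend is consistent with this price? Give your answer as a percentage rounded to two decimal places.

P = D₀(1+g)/(r−g) ⇒ P(r−g) = D₀(1+g) ⇒ g(P+D₀) = P·r − D₀
g = (P·r − D₀)/(P + D₀) = (£5.88×0.1 − £0.54) / (£5.88 + £0.54) = 0.007477

0.75%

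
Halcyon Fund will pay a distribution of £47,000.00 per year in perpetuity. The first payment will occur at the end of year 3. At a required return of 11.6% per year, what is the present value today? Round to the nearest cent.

£325320.54

Value at end of year 2: C / r = £47,000.00 / 0.116 = £405,172.4138
Discount to today: PV = £405,172.4138 / (1 + 0.116)^2 = £405,172.4138 / 1.245456 = £325,320.54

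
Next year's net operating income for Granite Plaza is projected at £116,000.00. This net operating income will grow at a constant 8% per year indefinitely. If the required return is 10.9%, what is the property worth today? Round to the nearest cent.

Growing perpetuity: P = D₁ / (r − g) = £116,000.0000 / (0.109 − 0.08) = £4,000,000.00

£4000000.00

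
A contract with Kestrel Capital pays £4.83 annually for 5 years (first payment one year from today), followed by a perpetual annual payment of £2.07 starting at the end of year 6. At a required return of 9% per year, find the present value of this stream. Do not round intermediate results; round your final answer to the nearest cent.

£33.74

PV of 5-year annuity: £4.83 × [1 − (1+0.09)^−5] / 0.09 = 18.78702
Perpetuity value at year 5: £2.07 / 0.09 = 23.00000
PV of perpetuity: 23.00000 / (1+0.09)^5 = 14.94842
Total PV = 18.78702 + 14.94842 = 33.73544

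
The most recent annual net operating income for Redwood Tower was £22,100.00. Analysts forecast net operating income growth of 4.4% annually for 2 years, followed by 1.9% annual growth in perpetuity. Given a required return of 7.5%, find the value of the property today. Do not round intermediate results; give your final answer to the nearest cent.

£421588.70

D_1 = 23072.40000
D_2 = 24087.58560
Terminal value at year 2: TV = D_2×(1+g_2)/(r−g_2) = 24545.24973/0.056 = 438308.03083
P_0 = D_1/(1+r)^1 + D_2/(1+r)^2 + TV/(1+r)^2
    = 21462.69767 + 20843.77337 + 379282.23328 = 421588.70432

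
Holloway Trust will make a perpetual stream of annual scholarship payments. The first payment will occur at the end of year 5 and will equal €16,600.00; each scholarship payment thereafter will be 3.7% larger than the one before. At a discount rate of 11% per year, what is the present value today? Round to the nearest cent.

€149793.62

Value at end of year 4: C₁ / (r − g) = €16,600.00 / (0.11 − 0.037) = €227,397.2603
Discount to today: PV = €227,397.2603 / (1 + 0.11)^4 = €227,397.2603 / 1.518070 = €149,793.62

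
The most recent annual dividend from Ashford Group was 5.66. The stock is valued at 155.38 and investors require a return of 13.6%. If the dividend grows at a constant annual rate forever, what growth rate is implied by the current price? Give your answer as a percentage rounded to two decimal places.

P = D₀(1+g)/(r−g) ⇒ P(r−g) = D₀(1+g) ⇒ g(P+D₀) = P·r − D₀
g = (P·r − D₀)/(P + D₀) = (155.38×0.136 − 5.66) / (155.38 + 5.66) = 0.096074

9.61%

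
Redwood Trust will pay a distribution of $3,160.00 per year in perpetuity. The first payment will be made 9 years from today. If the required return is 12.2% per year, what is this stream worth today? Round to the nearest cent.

Value at end of year 8: C / r = $3,160.00 / 0.122 = $25,901.6393
Discount to today: PV = $25,901.6393 / (1 + 0.122)^8 = $25,901.6393 / 2.511556 = $10,312.99

$10312.99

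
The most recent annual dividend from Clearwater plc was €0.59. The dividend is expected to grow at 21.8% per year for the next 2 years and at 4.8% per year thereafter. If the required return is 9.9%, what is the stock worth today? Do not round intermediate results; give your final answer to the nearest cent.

D_1 = 0.71862
D_2 = 0.87528
Terminal value at year 2: TV = D_2×(1+g_2)/(r−g_2) = 0.91729/0.051 = 17.98613
P_0 = D_1/(1+r)^1 + D_2/(1+r)^2 + TV/(1+r)^2
    = 0.65389 + 0.72469 + 14.89163 = 16.27021

€16.27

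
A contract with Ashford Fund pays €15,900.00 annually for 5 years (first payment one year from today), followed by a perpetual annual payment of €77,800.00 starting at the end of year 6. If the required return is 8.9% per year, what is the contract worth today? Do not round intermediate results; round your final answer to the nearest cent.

€632761.87

PV of 5-year annuity: €15,900.00 × [1 − (1+0.089)^−5] / 0.089 = 62006.25795
Perpetuity value at year 5: €77,800.00 / 0.089 = 874157.30337
PV of perpetuity: 874157.30337 / (1+0.089)^5 = 570755.61351
Total PV = 62006.25795 + 570755.61351 = 632761.87146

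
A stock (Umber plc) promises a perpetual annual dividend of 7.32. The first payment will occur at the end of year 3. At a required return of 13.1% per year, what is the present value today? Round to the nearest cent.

43.68

Value at end of year 2: C / r = 7.32 / 0.131 = 55.8779
Discount to today: PV = 55.8779 / (1 + 0.131)^2 = 55.8779 / 1.279161 = 43.68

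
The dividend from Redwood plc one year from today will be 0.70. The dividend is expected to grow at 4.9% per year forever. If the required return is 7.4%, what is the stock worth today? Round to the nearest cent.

28.00

Growing perpetuity: P = D₁ / (r − g) = 0.7000 / (0.074 − 0.049) = 28.00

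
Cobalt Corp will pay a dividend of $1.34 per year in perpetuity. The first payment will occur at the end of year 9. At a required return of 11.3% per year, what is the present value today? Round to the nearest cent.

Value at end of year 8: C / r = $1.34 / 0.113 = $11.8584
Discount to today: PV = $11.8584 / (1 + 0.113)^8 = $11.8584 / 2.354840 = $5.04

$5.04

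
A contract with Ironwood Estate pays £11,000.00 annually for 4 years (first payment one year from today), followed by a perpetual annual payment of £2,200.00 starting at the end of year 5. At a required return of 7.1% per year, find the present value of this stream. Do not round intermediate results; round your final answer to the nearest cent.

PV of 4-year annuity: £11,000.00 × [1 − (1+0.071)^−4] / 0.071 = 37175.36477
Perpetuity value at year 4: £2,200.00 / 0.071 = 30985.91549
PV of perpetuity: 30985.91549 / (1+0.071)^4 = 23550.84254
Total PV = 37175.36477 + 23550.84254 = 60726.20731

£60726.21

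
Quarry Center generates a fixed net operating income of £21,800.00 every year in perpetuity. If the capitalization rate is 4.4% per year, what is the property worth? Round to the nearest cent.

Level perpetuity: PV = C / r = £21,800.00 / 0.044 = £495,454.55

£495454.55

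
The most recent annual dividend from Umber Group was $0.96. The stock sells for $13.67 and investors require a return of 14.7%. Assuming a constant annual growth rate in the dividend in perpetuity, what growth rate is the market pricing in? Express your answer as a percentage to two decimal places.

P = D₀(1+g)/(r−g) ⇒ P(r−g) = D₀(1+g) ⇒ g(P+D₀) = P·r − D₀
g = (P·r − D₀)/(P + D₀) = ($13.67×0.147 − $0.96) / ($13.67 + $0.96) = 0.071735

7.17%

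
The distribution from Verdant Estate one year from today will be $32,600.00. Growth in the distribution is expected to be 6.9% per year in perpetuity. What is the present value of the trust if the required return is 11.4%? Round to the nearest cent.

Growing perpetuity: P = D₁ / (r − g) = $32,600.0000 / (0.114 − 0.069) = $724,444.44

$724444.44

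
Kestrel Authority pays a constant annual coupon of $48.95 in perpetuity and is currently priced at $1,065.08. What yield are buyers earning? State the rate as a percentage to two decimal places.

4.60%

P = C/r ⇒ r = C/P = $48.95/$1,065.08 = 0.045959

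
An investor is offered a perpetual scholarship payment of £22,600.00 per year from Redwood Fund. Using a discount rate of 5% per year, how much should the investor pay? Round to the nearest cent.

£452000.00

Level perpetuity: PV = C / r = £22,600.00 / 0.05 = £452,000.00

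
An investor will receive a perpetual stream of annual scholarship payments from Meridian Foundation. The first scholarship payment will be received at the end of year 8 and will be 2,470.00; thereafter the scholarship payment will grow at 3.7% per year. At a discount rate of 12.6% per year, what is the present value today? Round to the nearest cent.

Value at end of year 7: C₁ / (r − g) = 2,470.00 / (0.126 − 0.037) = 27,752.8090
Discount to today: PV = 27,752.8090 / (1 + 0.126)^7 = 27,752.8090 / 2.294926 = 12,093.12

12093.12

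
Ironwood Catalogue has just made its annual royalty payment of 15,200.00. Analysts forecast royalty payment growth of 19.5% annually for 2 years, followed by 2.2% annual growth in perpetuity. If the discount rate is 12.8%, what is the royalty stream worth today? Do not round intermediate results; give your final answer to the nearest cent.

D_1 = 18164.00000
D_2 = 21705.98000
Terminal value at year 2: TV = D_2×(1+g_2)/(r−g_2) = 22183.51156/0.106 = 209278.41094
P_0 = D_1/(1+r)^1 + D_2/(1+r)^2 + TV/(1+r)^2
    = 16102.83688 + 17059.29971 + 164477.39907 = 197639.53566

197639.54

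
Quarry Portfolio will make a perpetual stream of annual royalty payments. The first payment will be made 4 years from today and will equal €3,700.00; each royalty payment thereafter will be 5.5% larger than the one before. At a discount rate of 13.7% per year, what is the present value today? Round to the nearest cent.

Value at end of year 3: C₁ / (r − g) = €3,700.00 / (0.137 − 0.055) = €45,121.9512
Discount to today: PV = €45,121.9512 / (1 + 0.137)^3 = €45,121.9512 / 1.469878 = €30,697.75

€30697.75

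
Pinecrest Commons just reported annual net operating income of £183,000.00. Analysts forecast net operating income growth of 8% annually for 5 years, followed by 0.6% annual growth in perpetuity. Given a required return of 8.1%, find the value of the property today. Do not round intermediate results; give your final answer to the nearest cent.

£3355771.24

D_1 = 197640.00000
D_2 = 213451.20000
D_3 = 230527.29600
D_4 = 248969.47968
D_5 = 268887.03805
Terminal value at year 5: TV = D_5×(1+g_2)/(r−g_2) = 270500.36028/0.075 = 3606671.47044
P_0 = D_1/(1+r)^1 + D_2/(1+r)^2 + D_3/(1+r)^3 + D_4/(1+r)^4 + D_5/(1+r)^5 + TV/(1+r)^5
    = 182830.71230 + 182661.58121 + 182492.60657 + 182323.78825 + 182155.12610 + 2443307.42472 = 3355771.23916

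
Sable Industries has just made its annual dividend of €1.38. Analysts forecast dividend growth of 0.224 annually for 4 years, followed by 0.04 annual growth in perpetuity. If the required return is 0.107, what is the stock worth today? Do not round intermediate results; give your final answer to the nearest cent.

€39.16

D_1 = 1.68912
D_2 = 2.06748
D_3 = 2.53060
D_4 = 3.09745
Terminal value at year 4: TV = D_4×(1+g_2)/(r−g_2) = 3.22135/0.067 = 48.07987
P_0 = D_1/(1+r)^1 + D_2/(1+r)^2 + D_3/(1+r)^3 + D_4/(1+r)^4 + TV/(1+r)^4
    = 1.52585 + 1.68712 + 1.86544 + 2.06260 + 32.01642 = 39.15743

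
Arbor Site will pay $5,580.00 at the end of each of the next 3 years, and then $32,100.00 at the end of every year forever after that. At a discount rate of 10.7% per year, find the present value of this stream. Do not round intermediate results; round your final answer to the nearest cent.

$234853.04

PV of 3-year annuity: $5,580.00 × [1 − (1+0.107)^−3] / 0.107 = 13707.39248
Perpetuity value at year 3: $32,100.00 / 0.107 = 300000.00000
PV of perpetuity: 300000.00000 / (1+0.107)^3 = 221145.64541
Total PV = 13707.39248 + 221145.64541 = 234853.03789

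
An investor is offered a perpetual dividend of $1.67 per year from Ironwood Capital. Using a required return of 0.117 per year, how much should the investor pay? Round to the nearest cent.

$14.27

Level perpetuity: PV = C / r = $1.67 / 0.117 = $14.27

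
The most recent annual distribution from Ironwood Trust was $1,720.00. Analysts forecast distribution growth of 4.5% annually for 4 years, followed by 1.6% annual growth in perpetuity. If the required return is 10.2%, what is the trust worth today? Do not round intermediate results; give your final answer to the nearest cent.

D_1 = 1797.40000
D_2 = 1878.28300
D_3 = 1962.80573
D_4 = 2051.13199
Terminal value at year 4: TV = D_4×(1+g_2)/(r−g_2) = 2083.95010/0.086 = 24231.97796
P_0 = D_1/(1+r)^1 + D_2/(1+r)^2 + D_3/(1+r)^3 + D_4/(1+r)^4 + TV/(1+r)^4
    = 1631.03448 + 1546.67063 + 1466.67043 + 1390.80816 + 16430.94293 = 22466.12663

$22466.13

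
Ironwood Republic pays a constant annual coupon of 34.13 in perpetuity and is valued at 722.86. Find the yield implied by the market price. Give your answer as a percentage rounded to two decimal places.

4.72%

P = C/r ⇒ r = C/P = 34.13/722.86 = 0.047215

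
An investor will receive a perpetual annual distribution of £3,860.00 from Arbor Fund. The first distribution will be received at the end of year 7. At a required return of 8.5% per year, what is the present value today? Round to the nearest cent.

Value at end of year 6: C / r = £3,860.00 / 0.085 = £45,411.7647
Discount to today: PV = £45,411.7647 / (1 + 0.085)^6 = £45,411.7647 / 1.631468 = £27,834.92

£27834.92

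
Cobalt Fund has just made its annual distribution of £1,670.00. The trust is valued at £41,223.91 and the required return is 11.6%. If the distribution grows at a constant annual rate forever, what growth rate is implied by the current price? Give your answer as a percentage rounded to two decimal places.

P = D₀(1+g)/(r−g) ⇒ P(r−g) = D₀(1+g) ⇒ g(P+D₀) = P·r − D₀
g = (P·r − D₀)/(P + D₀) = (£41,223.91×0.116 − £1,670.00) / (£41,223.91 + £1,670.00) = 0.072550

7.26%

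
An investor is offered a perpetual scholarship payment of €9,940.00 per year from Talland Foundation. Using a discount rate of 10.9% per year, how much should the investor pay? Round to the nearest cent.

Level perpetuity: PV = C / r = €9,940.00 / 0.109 = €91,192.66

€91192.66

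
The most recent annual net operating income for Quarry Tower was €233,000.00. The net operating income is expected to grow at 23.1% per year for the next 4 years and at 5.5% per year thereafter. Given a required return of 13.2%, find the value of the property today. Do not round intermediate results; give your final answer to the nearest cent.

€5618796.95

D_1 = 286823.00000
D_2 = 353079.11300
D_3 = 434640.38810
D_4 = 535042.31775
Terminal value at year 4: TV = D_4×(1+g_2)/(r−g_2) = 564469.64523/0.077 = 7330774.61339
P_0 = D_1/(1+r)^1 + D_2/(1+r)^2 + D_3/(1+r)^3 + D_4/(1+r)^4 + TV/(1+r)^4
    = 253377.20848 + 275536.52265 + 299633.79804 + 325838.52066 + 4464410.89996 = 5618796.94979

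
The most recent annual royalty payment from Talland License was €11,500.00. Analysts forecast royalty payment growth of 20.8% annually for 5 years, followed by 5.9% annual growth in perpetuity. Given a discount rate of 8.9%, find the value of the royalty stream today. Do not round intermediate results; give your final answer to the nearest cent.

€761148.37

D_1 = 13892.00000
D_2 = 16781.53600
D_3 = 20272.09549
D_4 = 24488.69135
D_5 = 29582.33915
Terminal value at year 5: TV = D_5×(1+g_2)/(r−g_2) = 31327.69716/0.03 = 1044256.57200
P_0 = D_1/(1+r)^1 + D_2/(1+r)^2 + D_3/(1+r)^3 + D_4/(1+r)^4 + D_5/(1+r)^5 + TV/(1+r)^5
    = 12756.65748 + 14150.63567 + 15696.94021 + 17412.21650 + 19314.92886 + 681816.98890 = 761148.36763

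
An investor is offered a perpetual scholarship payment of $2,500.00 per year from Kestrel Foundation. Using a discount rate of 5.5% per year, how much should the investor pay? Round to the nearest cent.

$45454.55

Level perpetuity: PV = C / r = $2,500.00 / 0.055 = $45,454.55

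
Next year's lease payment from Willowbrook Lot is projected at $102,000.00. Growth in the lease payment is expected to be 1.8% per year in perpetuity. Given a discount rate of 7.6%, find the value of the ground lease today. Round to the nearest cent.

Growing perpetuity: P = D₁ / (r − g) = $102,000.0000 / (0.076 − 0.018) = $1,758,620.69

$1758620.69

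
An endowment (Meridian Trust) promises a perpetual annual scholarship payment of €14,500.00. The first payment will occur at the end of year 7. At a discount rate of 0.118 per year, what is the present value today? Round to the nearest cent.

Value at end of year 6: C / r = €14,500.00 / 0.118 = €122,881.3559
Discount to today: PV = €122,881.3559 / (1 + 0.118)^6 = €122,881.3559 / 1.952769 = €62,926.73

€62926.73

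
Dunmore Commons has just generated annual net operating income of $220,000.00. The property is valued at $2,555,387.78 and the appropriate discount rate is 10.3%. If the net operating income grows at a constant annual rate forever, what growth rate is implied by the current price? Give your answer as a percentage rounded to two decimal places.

1.56%

P = D₀(1+g)/(r−g) ⇒ P(r−g) = D₀(1+g) ⇒ g(P+D₀) = P·r − D₀
g = (P·r − D₀)/(P + D₀) = ($2,555,387.78×0.103 − $220,000.00) / ($2,555,387.78 + $220,000.00) = 0.015567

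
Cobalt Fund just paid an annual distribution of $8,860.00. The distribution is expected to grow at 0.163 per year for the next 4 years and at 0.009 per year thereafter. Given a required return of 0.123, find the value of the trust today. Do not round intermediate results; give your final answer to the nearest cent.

D_1 = 10304.18000
D_2 = 11983.76134
D_3 = 13937.11444
D_4 = 16208.86409
Terminal value at year 4: TV = D_4×(1+g_2)/(r−g_2) = 16354.74387/0.114 = 143462.66551
P_0 = D_1/(1+r)^1 + D_2/(1+r)^2 + D_3/(1+r)^3 + D_4/(1+r)^4 + TV/(1+r)^4
    = 9175.58326 + 9502.40724 + 9840.87232 + 10191.39315 + 90202.76924 = 128913.02522

$128913.03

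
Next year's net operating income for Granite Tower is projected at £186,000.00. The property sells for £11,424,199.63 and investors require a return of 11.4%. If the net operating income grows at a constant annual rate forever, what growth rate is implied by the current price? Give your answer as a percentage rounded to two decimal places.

P = D₁/(r−g) ⇒ g = r − D₁/P = 0.114 − £186,000.00/£11,424,199.63 = 0.097719

9.77%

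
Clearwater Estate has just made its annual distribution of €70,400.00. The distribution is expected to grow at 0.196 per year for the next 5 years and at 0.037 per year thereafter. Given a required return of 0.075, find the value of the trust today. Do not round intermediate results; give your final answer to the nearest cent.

€3765049.26

D_1 = 84198.40000
D_2 = 100701.28640
D_3 = 120438.73853
D_4 = 144044.73129
D_5 = 172277.49862
Terminal value at year 5: TV = D_5×(1+g_2)/(r−g_2) = 178651.76607/0.038 = 4701362.26496
P_0 = D_1/(1+r)^1 + D_2/(1+r)^2 + D_3/(1+r)^3 + D_4/(1+r)^4 + D_5/(1+r)^5 + TV/(1+r)^5
    = 78324.09302 + 87140.10721 + 96948.43556 + 107860.77110 + 120001.37882 + 3274774.46946 = 3765049.25518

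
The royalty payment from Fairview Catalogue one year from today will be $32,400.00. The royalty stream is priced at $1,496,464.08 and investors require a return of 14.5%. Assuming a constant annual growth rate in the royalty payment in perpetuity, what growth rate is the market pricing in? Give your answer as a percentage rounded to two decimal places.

P = D₁/(r−g) ⇒ g = r − D₁/P = 0.145 − $32,400.00/$1,496,464.08 = 0.123349

12.33%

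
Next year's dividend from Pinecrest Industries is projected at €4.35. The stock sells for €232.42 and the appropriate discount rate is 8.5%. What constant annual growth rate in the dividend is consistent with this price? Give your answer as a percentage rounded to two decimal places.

6.63%

P = D₁/(r−g) ⇒ g = r − D₁/P = 0.085 − €4.35/€232.42 = 0.066284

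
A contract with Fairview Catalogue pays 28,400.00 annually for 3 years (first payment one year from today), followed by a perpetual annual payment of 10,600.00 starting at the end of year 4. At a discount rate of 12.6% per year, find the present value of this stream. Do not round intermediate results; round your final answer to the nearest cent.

126442.61

PV of 3-year annuity: 28,400.00 × [1 − (1+0.126)^−3] / 0.126 = 67514.82390
Perpetuity value at year 3: 10,600.00 / 0.126 = 84126.98413
PV of perpetuity: 84126.98413 / (1+0.126)^3 = 58927.78929
Total PV = 67514.82390 + 58927.78929 = 126442.61319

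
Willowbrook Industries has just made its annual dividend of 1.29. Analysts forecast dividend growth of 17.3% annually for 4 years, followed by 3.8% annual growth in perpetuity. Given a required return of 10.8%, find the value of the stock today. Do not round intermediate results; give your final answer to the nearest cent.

D_1 = 1.51317
D_2 = 1.77495
D_3 = 2.08201
D_4 = 2.44220
Terminal value at year 4: TV = D_4×(1+g_2)/(r−g_2) = 2.53501/0.07 = 36.21438
P_0 = D_1/(1+r)^1 + D_2/(1+r)^2 + D_3/(1+r)^3 + D_4/(1+r)^4 + TV/(1+r)^4
    = 1.36568 + 1.44579 + 1.53061 + 1.62040 + 24.02824 = 29.99073

29.99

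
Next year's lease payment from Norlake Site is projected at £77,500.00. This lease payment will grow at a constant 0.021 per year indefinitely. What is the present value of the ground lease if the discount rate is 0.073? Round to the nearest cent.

£1490384.62

Growing perpetuity: P = D₁ / (r − g) = £77,500.0000 / (0.073 − 0.021) = £1,490,384.62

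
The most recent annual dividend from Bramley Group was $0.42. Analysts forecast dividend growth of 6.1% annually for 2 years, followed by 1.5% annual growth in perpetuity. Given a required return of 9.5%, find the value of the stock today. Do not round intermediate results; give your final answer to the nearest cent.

D_1 = 0.44562
D_2 = 0.47280
Terminal value at year 2: TV = D_2×(1+g_2)/(r−g_2) = 0.47989/0.08 = 5.99869
P_0 = D_1/(1+r)^1 + D_2/(1+r)^2 + TV/(1+r)^2
    = 0.40696 + 0.39432 + 5.00297 = 5.80425

$5.80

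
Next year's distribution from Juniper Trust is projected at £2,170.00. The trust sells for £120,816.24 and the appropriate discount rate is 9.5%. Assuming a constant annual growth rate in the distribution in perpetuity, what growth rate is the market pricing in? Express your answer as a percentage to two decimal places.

P = D₁/(r−g) ⇒ g = r − D₁/P = 0.095 − £2,170.00/£120,816.24 = 0.077039

7.70%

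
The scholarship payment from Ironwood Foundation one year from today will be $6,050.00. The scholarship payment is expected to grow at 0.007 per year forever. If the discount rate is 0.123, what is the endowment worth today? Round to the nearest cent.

Growing perpetuity: P = D₁ / (r − g) = $6,050.0000 / (0.123 − 0.007) = $52,155.17

$52155.17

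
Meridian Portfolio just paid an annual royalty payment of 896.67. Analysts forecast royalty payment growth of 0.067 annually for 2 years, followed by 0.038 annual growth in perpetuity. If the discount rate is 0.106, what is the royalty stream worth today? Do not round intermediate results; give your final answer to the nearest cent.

D_1 = 956.74689
D_2 = 1020.84893
Terminal value at year 2: TV = D_2×(1+g_2)/(r−g_2) = 1059.64119/0.068 = 15582.95869
P_0 = D_1/(1+r)^1 + D_2/(1+r)^2 + TV/(1+r)^2
    = 865.05144 + 834.54782 + 12739.12695 = 14438.72620

14438.73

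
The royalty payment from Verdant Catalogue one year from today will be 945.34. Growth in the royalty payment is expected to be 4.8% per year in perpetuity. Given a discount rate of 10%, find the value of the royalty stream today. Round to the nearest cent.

Growing perpetuity: P = D₁ / (r − g) = 945.3400 / (0.1 − 0.048) = 18,179.62

18179.62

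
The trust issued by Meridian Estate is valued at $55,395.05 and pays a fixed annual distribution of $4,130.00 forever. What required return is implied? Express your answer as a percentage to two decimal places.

P = C/r ⇒ r = C/P = $4,130.00/$55,395.05 = 0.074555

7.46%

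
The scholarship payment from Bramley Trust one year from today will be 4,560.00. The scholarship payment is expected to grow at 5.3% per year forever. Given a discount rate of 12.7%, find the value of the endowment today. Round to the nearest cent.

61621.62

Growing perpetuity: P = D₁ / (r − g) = 4,560.0000 / (0.127 − 0.053) = 61,621.62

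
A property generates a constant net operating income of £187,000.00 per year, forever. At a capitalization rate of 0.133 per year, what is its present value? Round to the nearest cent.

Level perpetuity: PV = C / r = £187,000.00 / 0.133 = £1,406,015.04

£1406015.04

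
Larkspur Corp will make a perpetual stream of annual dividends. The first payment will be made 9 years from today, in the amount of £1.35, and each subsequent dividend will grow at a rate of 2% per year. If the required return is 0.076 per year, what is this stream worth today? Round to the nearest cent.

Value at end of year 8: C₁ / (r − g) = £1.35 / (0.076 − 0.02) = £24.1071
Discount to today: PV = £24.1071 / (1 + 0.076)^8 = £24.1071 / 1.796794 = £13.42

£13.42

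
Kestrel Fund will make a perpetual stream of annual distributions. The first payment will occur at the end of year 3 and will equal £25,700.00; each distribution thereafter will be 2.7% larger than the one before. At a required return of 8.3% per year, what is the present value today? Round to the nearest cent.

£391280.48

Value at end of year 2: C₁ / (r − g) = £25,700.00 / (0.083 − 0.027) = £458,928.5714
Discount to today: PV = £458,928.5714 / (1 + 0.083)^2 = £458,928.5714 / 1.172889 = £391,280.48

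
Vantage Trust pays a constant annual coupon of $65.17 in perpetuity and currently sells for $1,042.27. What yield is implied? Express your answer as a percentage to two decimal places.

P = C/r ⇒ r = C/P = $65.17/$1,042.27 = 0.062527

6.25%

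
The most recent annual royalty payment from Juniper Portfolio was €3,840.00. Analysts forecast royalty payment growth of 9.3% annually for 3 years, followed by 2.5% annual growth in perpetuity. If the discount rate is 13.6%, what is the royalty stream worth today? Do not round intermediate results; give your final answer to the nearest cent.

€42252.99

D_1 = 4197.12000
D_2 = 4587.45216
D_3 = 5014.08521
Terminal value at year 3: TV = D_3×(1+g_2)/(r−g_2) = 5139.43734/0.111 = 46301.23731
P_0 = D_1/(1+r)^1 + D_2/(1+r)^2 + D_3/(1+r)^3 + TV/(1+r)^3
    = 3694.64789 + 3554.79766 + 3420.24106 + 31583.30706 = 42252.99367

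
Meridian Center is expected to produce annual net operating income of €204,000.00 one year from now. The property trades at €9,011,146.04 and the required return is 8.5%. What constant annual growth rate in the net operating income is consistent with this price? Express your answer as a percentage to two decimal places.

6.24%

P = D₁/(r−g) ⇒ g = r − D₁/P = 0.085 − €204,000.00/€9,011,146.04 = 0.062361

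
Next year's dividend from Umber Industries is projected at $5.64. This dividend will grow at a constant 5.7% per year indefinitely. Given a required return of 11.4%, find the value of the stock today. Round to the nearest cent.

Growing perpetuity: P = D₁ / (r − g) = $5.6400 / (0.114 − 0.057) = $98.95

$98.95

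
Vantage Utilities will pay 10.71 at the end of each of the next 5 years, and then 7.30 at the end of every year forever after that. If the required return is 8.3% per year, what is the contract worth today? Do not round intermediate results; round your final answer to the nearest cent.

101.46

PV of 5-year annuity: 10.71 × [1 − (1+0.083)^−5] / 0.083 = 42.42593
Perpetuity value at year 5: 7.30 / 0.083 = 87.95181
PV of perpetuity: 87.95181 / (1+0.083)^5 = 59.03404
Total PV = 42.42593 + 59.03404 = 101.45997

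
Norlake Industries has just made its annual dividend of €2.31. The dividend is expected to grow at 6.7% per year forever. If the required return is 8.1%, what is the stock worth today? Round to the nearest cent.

D₁ = D₀ × (1 + g) = €2.31 × 1.067 = €2.4648
Growing perpetuity: P = D₁ / (r − g) = €2.4648 / (0.081 − 0.067) = €176.06

€176.06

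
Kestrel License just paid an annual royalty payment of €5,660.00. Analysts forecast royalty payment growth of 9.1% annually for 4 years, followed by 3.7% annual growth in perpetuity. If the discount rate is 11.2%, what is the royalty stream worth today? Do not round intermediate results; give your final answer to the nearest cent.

€94103.76

D_1 = 6175.06000
D_2 = 6736.99046
D_3 = 7350.05659
D_4 = 8018.91174
Terminal value at year 4: TV = D_4×(1+g_2)/(r−g_2) = 8315.61148/0.075 = 110874.81968
P_0 = D_1/(1+r)^1 + D_2/(1+r)^2 + D_3/(1+r)^3 + D_4/(1+r)^4 + TV/(1+r)^4
    = 5553.11151 + 5448.24160 + 5345.35214 + 5244.40575 + 72512.65012 = 94103.76112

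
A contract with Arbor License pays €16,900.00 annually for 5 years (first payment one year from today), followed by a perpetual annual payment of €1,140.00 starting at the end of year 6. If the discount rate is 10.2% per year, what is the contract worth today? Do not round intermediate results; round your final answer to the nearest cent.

€70615.27

PV of 5-year annuity: €16,900.00 × [1 − (1+0.102)^−5] / 0.102 = 63738.30972
Perpetuity value at year 5: €1,140.00 / 0.102 = 11176.47059
PV of perpetuity: 11176.47059 / (1+0.102)^5 = 6876.96331
Total PV = 63738.30972 + 6876.96331 = 70615.27303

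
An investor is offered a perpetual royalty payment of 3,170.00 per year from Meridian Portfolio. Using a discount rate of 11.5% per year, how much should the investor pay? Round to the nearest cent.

27565.22

Level perpetuity: PV = C / r = 3,170.00 / 0.115 = 27,565.22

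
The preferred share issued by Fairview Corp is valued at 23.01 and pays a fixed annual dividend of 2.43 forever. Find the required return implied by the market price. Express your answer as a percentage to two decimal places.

P = C/r ⇒ r = C/P = 2.43/23.01 = 0.105606

10.56%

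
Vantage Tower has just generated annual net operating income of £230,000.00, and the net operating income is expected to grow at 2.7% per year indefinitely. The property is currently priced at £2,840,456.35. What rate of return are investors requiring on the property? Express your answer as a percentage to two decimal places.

D₁ = £230,000.00 × 1.027 = £236,210.0000
P = D₁/(r − g) ⇒ r = D₁/P + g = £236,210.0000/£2,840,456.35 + 0.027 = 0.083159 + 0.027 = 0.110159

11.02%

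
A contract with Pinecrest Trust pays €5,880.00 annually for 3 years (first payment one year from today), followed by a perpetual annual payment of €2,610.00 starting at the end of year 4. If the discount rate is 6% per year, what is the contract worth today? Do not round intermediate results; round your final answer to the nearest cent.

€52240.75

PV of 3-year annuity: €5,880.00 × [1 − (1+0.06)^−3] / 0.06 = 15717.31026
Perpetuity value at year 3: €2,610.00 / 0.06 = 43500.00000
PV of perpetuity: 43500.00000 / (1+0.06)^3 = 36523.43881
Total PV = 15717.31026 + 36523.43881 = 52240.74907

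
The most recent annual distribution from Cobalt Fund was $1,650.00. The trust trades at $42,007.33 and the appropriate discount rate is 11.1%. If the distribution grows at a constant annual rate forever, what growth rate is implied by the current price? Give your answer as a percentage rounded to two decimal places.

P = D₀(1+g)/(r−g) ⇒ P(r−g) = D₀(1+g) ⇒ g(P+D₀) = P·r − D₀
g = (P·r − D₀)/(P + D₀) = ($42,007.33×0.111 − $1,650.00) / ($42,007.33 + $1,650.00) = 0.069010

6.90%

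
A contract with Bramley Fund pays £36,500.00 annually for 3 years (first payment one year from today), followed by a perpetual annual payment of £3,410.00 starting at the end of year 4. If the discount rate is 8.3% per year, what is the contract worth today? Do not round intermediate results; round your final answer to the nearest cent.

£125900.96

PV of 3-year annuity: £36,500.00 × [1 − (1+0.083)^−3] / 0.083 = 93557.17186
Perpetuity value at year 3: £3,410.00 / 0.083 = 41084.33735
PV of perpetuity: 41084.33735 / (1+0.083)^3 = 32343.79061
Total PV = 93557.17186 + 32343.79061 = 125900.96247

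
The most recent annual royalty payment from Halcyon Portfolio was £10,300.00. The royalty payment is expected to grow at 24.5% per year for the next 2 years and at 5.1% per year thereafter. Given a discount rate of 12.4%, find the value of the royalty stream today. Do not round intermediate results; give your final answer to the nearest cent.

£205983.68

D_1 = 12823.50000
D_2 = 15965.25750
Terminal value at year 2: TV = D_2×(1+g_2)/(r−g_2) = 16779.48563/0.073 = 229855.96757
P_0 = D_1/(1+r)^1 + D_2/(1+r)^2 + TV/(1+r)^2
    = 11408.80783 + 12636.98020 + 181937.89305 = 205983.68108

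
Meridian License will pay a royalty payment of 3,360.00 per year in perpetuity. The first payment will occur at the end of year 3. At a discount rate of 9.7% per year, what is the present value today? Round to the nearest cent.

Value at end of year 2: C / r = 3,360.00 / 0.097 = 34,639.1753
Discount to today: PV = 34,639.1753 / (1 + 0.097)^2 = 34,639.1753 / 1.203409 = 28,784.21

28784.21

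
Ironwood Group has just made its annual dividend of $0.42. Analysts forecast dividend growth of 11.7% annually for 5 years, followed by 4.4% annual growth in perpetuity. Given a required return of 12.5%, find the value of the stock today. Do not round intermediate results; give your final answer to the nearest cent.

D_1 = 0.46914
D_2 = 0.52403
D_3 = 0.58534
D_4 = 0.65383
D_5 = 0.73032
Terminal value at year 5: TV = D_5×(1+g_2)/(r−g_2) = 0.76246/0.081 = 9.41306
P_0 = D_1/(1+r)^1 + D_2/(1+r)^2 + D_3/(1+r)^3 + D_4/(1+r)^4 + D_5/(1+r)^5 + TV/(1+r)^5
    = 0.41701 + 0.41405 + 0.41110 + 0.40818 + 0.40528 + 5.22358 = 7.27920

$7.28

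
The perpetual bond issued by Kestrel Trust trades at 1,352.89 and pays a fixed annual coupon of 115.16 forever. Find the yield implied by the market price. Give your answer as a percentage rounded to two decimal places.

8.51%

P = C/r ⇒ r = C/P = 115.16/1,352.89 = 0.085121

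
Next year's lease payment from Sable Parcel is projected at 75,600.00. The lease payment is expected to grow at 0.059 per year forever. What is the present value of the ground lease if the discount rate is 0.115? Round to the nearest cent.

Growing perpetuity: P = D₁ / (r − g) = 75,600.0000 / (0.115 − 0.059) = 1,350,000.00

1350000.00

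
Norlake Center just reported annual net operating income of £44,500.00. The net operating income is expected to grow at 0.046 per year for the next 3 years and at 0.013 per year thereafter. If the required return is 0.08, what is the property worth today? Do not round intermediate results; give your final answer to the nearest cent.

£736518.86

D_1 = 46547.00000
D_2 = 48688.16200
D_3 = 50927.81745
Terminal value at year 3: TV = D_3×(1+g_2)/(r−g_2) = 51589.87908/0.067 = 769998.19521
P_0 = D_1/(1+r)^1 + D_2/(1+r)^2 + D_3/(1+r)^3 + TV/(1+r)^3
    = 43099.07407 + 41742.25137 + 40428.14346 + 611249.39288 = 736518.86179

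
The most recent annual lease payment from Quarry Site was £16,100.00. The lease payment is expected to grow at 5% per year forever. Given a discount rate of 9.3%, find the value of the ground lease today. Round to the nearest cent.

£393139.53

D₁ = D₀ × (1 + g) = £16,100.00 × 1.05 = £16,905.0000
Growing perpetuity: P = D₁ / (r − g) = £16,905.0000 / (0.093 − 0.05) = £393,139.53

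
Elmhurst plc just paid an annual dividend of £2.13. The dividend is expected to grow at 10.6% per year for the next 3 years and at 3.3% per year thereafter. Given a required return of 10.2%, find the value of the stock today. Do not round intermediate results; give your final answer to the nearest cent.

£38.67

D_1 = 2.35578
D_2 = 2.60549
D_3 = 2.88167
Terminal value at year 3: TV = D_3×(1+g_2)/(r−g_2) = 2.97677/0.069 = 43.14160
P_0 = D_1/(1+r)^1 + D_2/(1+r)^2 + D_3/(1+r)^3 + TV/(1+r)^3
    = 2.13773 + 2.14549 + 2.15328 + 32.23676 = 38.67326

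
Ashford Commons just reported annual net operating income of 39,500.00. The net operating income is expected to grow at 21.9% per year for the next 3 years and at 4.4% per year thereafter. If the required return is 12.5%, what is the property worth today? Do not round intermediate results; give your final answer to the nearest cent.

D_1 = 48150.50000
D_2 = 58695.45950
D_3 = 71549.76513
Terminal value at year 3: TV = D_3×(1+g_2)/(r−g_2) = 74697.95480/0.081 = 922196.97279
P_0 = D_1/(1+r)^1 + D_2/(1+r)^2 + D_3/(1+r)^3 + TV/(1+r)^3
    = 42800.44444 + 46376.65936 + 50251.68690 + 647688.40888 = 787117.19957

787117.20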